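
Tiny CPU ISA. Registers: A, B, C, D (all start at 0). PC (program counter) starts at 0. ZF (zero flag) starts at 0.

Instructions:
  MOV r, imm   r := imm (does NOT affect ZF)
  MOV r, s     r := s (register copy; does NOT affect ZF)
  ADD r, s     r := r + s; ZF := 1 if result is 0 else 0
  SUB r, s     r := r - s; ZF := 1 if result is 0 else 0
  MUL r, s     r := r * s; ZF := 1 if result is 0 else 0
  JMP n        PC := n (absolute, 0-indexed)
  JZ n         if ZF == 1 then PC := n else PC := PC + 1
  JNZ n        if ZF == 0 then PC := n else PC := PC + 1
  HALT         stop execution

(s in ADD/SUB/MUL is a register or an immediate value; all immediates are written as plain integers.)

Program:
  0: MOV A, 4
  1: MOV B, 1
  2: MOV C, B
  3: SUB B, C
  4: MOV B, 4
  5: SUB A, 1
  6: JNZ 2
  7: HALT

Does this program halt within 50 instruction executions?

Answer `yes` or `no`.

Step 1: PC=0 exec 'MOV A, 4'. After: A=4 B=0 C=0 D=0 ZF=0 PC=1
Step 2: PC=1 exec 'MOV B, 1'. After: A=4 B=1 C=0 D=0 ZF=0 PC=2
Step 3: PC=2 exec 'MOV C, B'. After: A=4 B=1 C=1 D=0 ZF=0 PC=3
Step 4: PC=3 exec 'SUB B, C'. After: A=4 B=0 C=1 D=0 ZF=1 PC=4
Step 5: PC=4 exec 'MOV B, 4'. After: A=4 B=4 C=1 D=0 ZF=1 PC=5
Step 6: PC=5 exec 'SUB A, 1'. After: A=3 B=4 C=1 D=0 ZF=0 PC=6
Step 7: PC=6 exec 'JNZ 2'. After: A=3 B=4 C=1 D=0 ZF=0 PC=2
Step 8: PC=2 exec 'MOV C, B'. After: A=3 B=4 C=4 D=0 ZF=0 PC=3
Step 9: PC=3 exec 'SUB B, C'. After: A=3 B=0 C=4 D=0 ZF=1 PC=4
Step 10: PC=4 exec 'MOV B, 4'. After: A=3 B=4 C=4 D=0 ZF=1 PC=5
Step 11: PC=5 exec 'SUB A, 1'. After: A=2 B=4 C=4 D=0 ZF=0 PC=6
Step 12: PC=6 exec 'JNZ 2'. After: A=2 B=4 C=4 D=0 ZF=0 PC=2
Step 13: PC=2 exec 'MOV C, B'. After: A=2 B=4 C=4 D=0 ZF=0 PC=3
Step 14: PC=3 exec 'SUB B, C'. After: A=2 B=0 C=4 D=0 ZF=1 PC=4
Step 15: PC=4 exec 'MOV B, 4'. After: A=2 B=4 C=4 D=0 ZF=1 PC=5
Step 16: PC=5 exec 'SUB A, 1'. After: A=1 B=4 C=4 D=0 ZF=0 PC=6
Step 17: PC=6 exec 'JNZ 2'. After: A=1 B=4 C=4 D=0 ZF=0 PC=2
Step 18: PC=2 exec 'MOV C, B'. After: A=1 B=4 C=4 D=0 ZF=0 PC=3
Step 19: PC=3 exec 'SUB B, C'. After: A=1 B=0 C=4 D=0 ZF=1 PC=4
Step 20: PC=4 exec 'MOV B, 4'. After: A=1 B=4 C=4 D=0 ZF=1 PC=5
Step 21: PC=5 exec 'SUB A, 1'. After: A=0 B=4 C=4 D=0 ZF=1 PC=6
Step 22: PC=6 exec 'JNZ 2'. After: A=0 B=4 C=4 D=0 ZF=1 PC=7
Step 23: PC=7 exec 'HALT'. After: A=0 B=4 C=4 D=0 ZF=1 PC=7 HALTED

Answer: yes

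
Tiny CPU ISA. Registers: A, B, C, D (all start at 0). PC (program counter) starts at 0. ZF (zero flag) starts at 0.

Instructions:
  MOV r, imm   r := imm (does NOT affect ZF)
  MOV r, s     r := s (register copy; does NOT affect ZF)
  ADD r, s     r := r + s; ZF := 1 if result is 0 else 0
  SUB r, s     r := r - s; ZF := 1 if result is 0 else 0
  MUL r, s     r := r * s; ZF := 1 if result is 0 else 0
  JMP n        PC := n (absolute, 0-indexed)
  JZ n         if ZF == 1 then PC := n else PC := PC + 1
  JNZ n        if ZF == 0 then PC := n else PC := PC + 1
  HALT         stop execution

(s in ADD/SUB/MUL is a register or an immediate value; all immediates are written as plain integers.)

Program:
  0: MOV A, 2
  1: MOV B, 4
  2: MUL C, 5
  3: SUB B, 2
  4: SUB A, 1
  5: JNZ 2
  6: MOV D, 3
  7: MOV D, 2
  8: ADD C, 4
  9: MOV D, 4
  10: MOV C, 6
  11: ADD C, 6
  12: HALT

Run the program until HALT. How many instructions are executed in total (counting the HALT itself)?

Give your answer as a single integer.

Answer: 17

Derivation:
Step 1: PC=0 exec 'MOV A, 2'. After: A=2 B=0 C=0 D=0 ZF=0 PC=1
Step 2: PC=1 exec 'MOV B, 4'. After: A=2 B=4 C=0 D=0 ZF=0 PC=2
Step 3: PC=2 exec 'MUL C, 5'. After: A=2 B=4 C=0 D=0 ZF=1 PC=3
Step 4: PC=3 exec 'SUB B, 2'. After: A=2 B=2 C=0 D=0 ZF=0 PC=4
Step 5: PC=4 exec 'SUB A, 1'. After: A=1 B=2 C=0 D=0 ZF=0 PC=5
Step 6: PC=5 exec 'JNZ 2'. After: A=1 B=2 C=0 D=0 ZF=0 PC=2
Step 7: PC=2 exec 'MUL C, 5'. After: A=1 B=2 C=0 D=0 ZF=1 PC=3
Step 8: PC=3 exec 'SUB B, 2'. After: A=1 B=0 C=0 D=0 ZF=1 PC=4
Step 9: PC=4 exec 'SUB A, 1'. After: A=0 B=0 C=0 D=0 ZF=1 PC=5
Step 10: PC=5 exec 'JNZ 2'. After: A=0 B=0 C=0 D=0 ZF=1 PC=6
Step 11: PC=6 exec 'MOV D, 3'. After: A=0 B=0 C=0 D=3 ZF=1 PC=7
Step 12: PC=7 exec 'MOV D, 2'. After: A=0 B=0 C=0 D=2 ZF=1 PC=8
Step 13: PC=8 exec 'ADD C, 4'. After: A=0 B=0 C=4 D=2 ZF=0 PC=9
Step 14: PC=9 exec 'MOV D, 4'. After: A=0 B=0 C=4 D=4 ZF=0 PC=10
Step 15: PC=10 exec 'MOV C, 6'. After: A=0 B=0 C=6 D=4 ZF=0 PC=11
Step 16: PC=11 exec 'ADD C, 6'. After: A=0 B=0 C=12 D=4 ZF=0 PC=12
Step 17: PC=12 exec 'HALT'. After: A=0 B=0 C=12 D=4 ZF=0 PC=12 HALTED
Total instructions executed: 17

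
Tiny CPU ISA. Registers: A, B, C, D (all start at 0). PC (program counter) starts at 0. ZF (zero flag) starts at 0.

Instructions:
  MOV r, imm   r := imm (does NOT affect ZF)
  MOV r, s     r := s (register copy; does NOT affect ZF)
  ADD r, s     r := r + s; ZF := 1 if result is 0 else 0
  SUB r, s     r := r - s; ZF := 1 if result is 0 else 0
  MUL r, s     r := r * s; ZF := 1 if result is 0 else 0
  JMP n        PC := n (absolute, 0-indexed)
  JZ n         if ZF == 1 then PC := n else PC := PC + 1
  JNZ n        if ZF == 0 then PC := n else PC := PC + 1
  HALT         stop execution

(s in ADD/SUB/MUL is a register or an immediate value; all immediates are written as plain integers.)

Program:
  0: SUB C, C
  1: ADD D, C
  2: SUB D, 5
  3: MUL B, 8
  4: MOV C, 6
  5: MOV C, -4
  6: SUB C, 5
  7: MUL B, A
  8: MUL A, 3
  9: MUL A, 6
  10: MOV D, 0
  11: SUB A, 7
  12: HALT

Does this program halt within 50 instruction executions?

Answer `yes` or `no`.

Answer: yes

Derivation:
Step 1: PC=0 exec 'SUB C, C'. After: A=0 B=0 C=0 D=0 ZF=1 PC=1
Step 2: PC=1 exec 'ADD D, C'. After: A=0 B=0 C=0 D=0 ZF=1 PC=2
Step 3: PC=2 exec 'SUB D, 5'. After: A=0 B=0 C=0 D=-5 ZF=0 PC=3
Step 4: PC=3 exec 'MUL B, 8'. After: A=0 B=0 C=0 D=-5 ZF=1 PC=4
Step 5: PC=4 exec 'MOV C, 6'. After: A=0 B=0 C=6 D=-5 ZF=1 PC=5
Step 6: PC=5 exec 'MOV C, -4'. After: A=0 B=0 C=-4 D=-5 ZF=1 PC=6
Step 7: PC=6 exec 'SUB C, 5'. After: A=0 B=0 C=-9 D=-5 ZF=0 PC=7
Step 8: PC=7 exec 'MUL B, A'. After: A=0 B=0 C=-9 D=-5 ZF=1 PC=8
Step 9: PC=8 exec 'MUL A, 3'. After: A=0 B=0 C=-9 D=-5 ZF=1 PC=9
Step 10: PC=9 exec 'MUL A, 6'. After: A=0 B=0 C=-9 D=-5 ZF=1 PC=10
Step 11: PC=10 exec 'MOV D, 0'. After: A=0 B=0 C=-9 D=0 ZF=1 PC=11
Step 12: PC=11 exec 'SUB A, 7'. After: A=-7 B=0 C=-9 D=0 ZF=0 PC=12
Step 13: PC=12 exec 'HALT'. After: A=-7 B=0 C=-9 D=0 ZF=0 PC=12 HALTED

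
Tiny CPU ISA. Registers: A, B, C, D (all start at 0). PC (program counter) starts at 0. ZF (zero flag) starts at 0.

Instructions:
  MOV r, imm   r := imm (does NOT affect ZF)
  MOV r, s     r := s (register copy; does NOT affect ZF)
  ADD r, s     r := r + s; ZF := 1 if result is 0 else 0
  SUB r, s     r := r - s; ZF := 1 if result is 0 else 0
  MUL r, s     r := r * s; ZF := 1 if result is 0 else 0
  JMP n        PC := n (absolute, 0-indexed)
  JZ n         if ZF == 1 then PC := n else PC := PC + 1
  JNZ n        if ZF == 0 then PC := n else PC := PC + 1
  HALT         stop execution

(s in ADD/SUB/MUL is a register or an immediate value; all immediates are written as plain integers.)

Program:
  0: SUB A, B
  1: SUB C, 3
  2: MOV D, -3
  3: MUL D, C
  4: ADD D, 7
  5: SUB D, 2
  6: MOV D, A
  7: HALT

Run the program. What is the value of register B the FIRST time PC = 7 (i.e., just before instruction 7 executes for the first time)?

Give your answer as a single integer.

Step 1: PC=0 exec 'SUB A, B'. After: A=0 B=0 C=0 D=0 ZF=1 PC=1
Step 2: PC=1 exec 'SUB C, 3'. After: A=0 B=0 C=-3 D=0 ZF=0 PC=2
Step 3: PC=2 exec 'MOV D, -3'. After: A=0 B=0 C=-3 D=-3 ZF=0 PC=3
Step 4: PC=3 exec 'MUL D, C'. After: A=0 B=0 C=-3 D=9 ZF=0 PC=4
Step 5: PC=4 exec 'ADD D, 7'. After: A=0 B=0 C=-3 D=16 ZF=0 PC=5
Step 6: PC=5 exec 'SUB D, 2'. After: A=0 B=0 C=-3 D=14 ZF=0 PC=6
Step 7: PC=6 exec 'MOV D, A'. After: A=0 B=0 C=-3 D=0 ZF=0 PC=7
First time PC=7: B=0

0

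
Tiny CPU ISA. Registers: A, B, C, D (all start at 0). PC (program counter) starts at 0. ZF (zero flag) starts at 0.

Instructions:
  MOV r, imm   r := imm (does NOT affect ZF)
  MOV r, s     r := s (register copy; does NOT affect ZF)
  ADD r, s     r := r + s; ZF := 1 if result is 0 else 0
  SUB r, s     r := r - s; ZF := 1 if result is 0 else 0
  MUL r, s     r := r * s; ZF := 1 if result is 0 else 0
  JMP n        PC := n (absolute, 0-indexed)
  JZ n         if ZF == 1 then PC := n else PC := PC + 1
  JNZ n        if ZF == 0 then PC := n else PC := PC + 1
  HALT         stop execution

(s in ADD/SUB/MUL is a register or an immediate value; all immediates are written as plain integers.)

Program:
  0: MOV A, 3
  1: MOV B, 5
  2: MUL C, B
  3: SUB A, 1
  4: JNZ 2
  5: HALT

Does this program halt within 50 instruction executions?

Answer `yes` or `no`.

Answer: yes

Derivation:
Step 1: PC=0 exec 'MOV A, 3'. After: A=3 B=0 C=0 D=0 ZF=0 PC=1
Step 2: PC=1 exec 'MOV B, 5'. After: A=3 B=5 C=0 D=0 ZF=0 PC=2
Step 3: PC=2 exec 'MUL C, B'. After: A=3 B=5 C=0 D=0 ZF=1 PC=3
Step 4: PC=3 exec 'SUB A, 1'. After: A=2 B=5 C=0 D=0 ZF=0 PC=4
Step 5: PC=4 exec 'JNZ 2'. After: A=2 B=5 C=0 D=0 ZF=0 PC=2
Step 6: PC=2 exec 'MUL C, B'. After: A=2 B=5 C=0 D=0 ZF=1 PC=3
Step 7: PC=3 exec 'SUB A, 1'. After: A=1 B=5 C=0 D=0 ZF=0 PC=4
Step 8: PC=4 exec 'JNZ 2'. After: A=1 B=5 C=0 D=0 ZF=0 PC=2
Step 9: PC=2 exec 'MUL C, B'. After: A=1 B=5 C=0 D=0 ZF=1 PC=3
Step 10: PC=3 exec 'SUB A, 1'. After: A=0 B=5 C=0 D=0 ZF=1 PC=4
Step 11: PC=4 exec 'JNZ 2'. After: A=0 B=5 C=0 D=0 ZF=1 PC=5
Step 12: PC=5 exec 'HALT'. After: A=0 B=5 C=0 D=0 ZF=1 PC=5 HALTED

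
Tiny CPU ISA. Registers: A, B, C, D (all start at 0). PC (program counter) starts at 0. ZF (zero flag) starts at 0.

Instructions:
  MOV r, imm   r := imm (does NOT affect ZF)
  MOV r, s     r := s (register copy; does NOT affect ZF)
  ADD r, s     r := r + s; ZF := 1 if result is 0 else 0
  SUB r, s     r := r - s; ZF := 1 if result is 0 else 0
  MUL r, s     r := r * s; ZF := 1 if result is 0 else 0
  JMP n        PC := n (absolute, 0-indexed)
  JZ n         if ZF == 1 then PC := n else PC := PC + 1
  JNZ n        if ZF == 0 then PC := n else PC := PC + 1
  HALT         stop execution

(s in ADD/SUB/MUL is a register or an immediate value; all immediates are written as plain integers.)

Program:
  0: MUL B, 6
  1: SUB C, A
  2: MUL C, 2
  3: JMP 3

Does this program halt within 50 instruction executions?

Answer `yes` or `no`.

Step 1: PC=0 exec 'MUL B, 6'. After: A=0 B=0 C=0 D=0 ZF=1 PC=1
Step 2: PC=1 exec 'SUB C, A'. After: A=0 B=0 C=0 D=0 ZF=1 PC=2
Step 3: PC=2 exec 'MUL C, 2'. After: A=0 B=0 C=0 D=0 ZF=1 PC=3
Step 4: PC=3 exec 'JMP 3'. After: A=0 B=0 C=0 D=0 ZF=1 PC=3
State after step 4 equals state after step 3: the program is in a cycle of length 1 and will never halt.

Answer: no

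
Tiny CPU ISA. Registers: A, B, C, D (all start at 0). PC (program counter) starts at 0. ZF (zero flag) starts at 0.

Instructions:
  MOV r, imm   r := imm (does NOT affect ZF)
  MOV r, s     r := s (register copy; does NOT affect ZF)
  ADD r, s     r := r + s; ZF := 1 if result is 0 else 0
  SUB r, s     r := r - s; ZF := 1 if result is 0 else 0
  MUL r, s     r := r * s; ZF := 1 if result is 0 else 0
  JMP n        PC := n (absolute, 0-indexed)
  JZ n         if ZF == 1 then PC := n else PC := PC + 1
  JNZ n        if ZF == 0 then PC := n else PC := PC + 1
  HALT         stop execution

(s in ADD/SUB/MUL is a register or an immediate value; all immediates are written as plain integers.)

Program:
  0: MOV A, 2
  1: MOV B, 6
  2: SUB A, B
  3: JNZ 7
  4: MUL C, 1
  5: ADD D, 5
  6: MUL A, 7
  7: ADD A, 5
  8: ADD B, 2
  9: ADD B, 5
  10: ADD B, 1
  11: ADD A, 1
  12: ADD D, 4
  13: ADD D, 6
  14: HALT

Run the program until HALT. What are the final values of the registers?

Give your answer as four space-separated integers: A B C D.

Step 1: PC=0 exec 'MOV A, 2'. After: A=2 B=0 C=0 D=0 ZF=0 PC=1
Step 2: PC=1 exec 'MOV B, 6'. After: A=2 B=6 C=0 D=0 ZF=0 PC=2
Step 3: PC=2 exec 'SUB A, B'. After: A=-4 B=6 C=0 D=0 ZF=0 PC=3
Step 4: PC=3 exec 'JNZ 7'. After: A=-4 B=6 C=0 D=0 ZF=0 PC=7
Step 5: PC=7 exec 'ADD A, 5'. After: A=1 B=6 C=0 D=0 ZF=0 PC=8
Step 6: PC=8 exec 'ADD B, 2'. After: A=1 B=8 C=0 D=0 ZF=0 PC=9
Step 7: PC=9 exec 'ADD B, 5'. After: A=1 B=13 C=0 D=0 ZF=0 PC=10
Step 8: PC=10 exec 'ADD B, 1'. After: A=1 B=14 C=0 D=0 ZF=0 PC=11
Step 9: PC=11 exec 'ADD A, 1'. After: A=2 B=14 C=0 D=0 ZF=0 PC=12
Step 10: PC=12 exec 'ADD D, 4'. After: A=2 B=14 C=0 D=4 ZF=0 PC=13
Step 11: PC=13 exec 'ADD D, 6'. After: A=2 B=14 C=0 D=10 ZF=0 PC=14
Step 12: PC=14 exec 'HALT'. After: A=2 B=14 C=0 D=10 ZF=0 PC=14 HALTED

Answer: 2 14 0 10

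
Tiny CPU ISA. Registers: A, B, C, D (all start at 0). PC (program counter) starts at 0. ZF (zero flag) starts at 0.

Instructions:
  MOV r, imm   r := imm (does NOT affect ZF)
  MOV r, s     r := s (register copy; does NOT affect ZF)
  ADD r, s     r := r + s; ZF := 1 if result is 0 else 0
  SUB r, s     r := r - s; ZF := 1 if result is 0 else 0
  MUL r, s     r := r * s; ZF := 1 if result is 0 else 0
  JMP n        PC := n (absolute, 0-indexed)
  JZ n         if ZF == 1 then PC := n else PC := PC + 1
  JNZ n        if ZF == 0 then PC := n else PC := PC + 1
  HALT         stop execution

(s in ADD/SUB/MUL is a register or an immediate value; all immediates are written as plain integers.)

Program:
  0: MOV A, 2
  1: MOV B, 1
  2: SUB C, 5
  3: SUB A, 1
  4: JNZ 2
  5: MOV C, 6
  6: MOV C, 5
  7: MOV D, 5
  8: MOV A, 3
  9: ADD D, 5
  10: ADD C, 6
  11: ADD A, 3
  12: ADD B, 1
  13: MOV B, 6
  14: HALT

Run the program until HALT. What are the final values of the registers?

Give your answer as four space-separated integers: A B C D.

Answer: 6 6 11 10

Derivation:
Step 1: PC=0 exec 'MOV A, 2'. After: A=2 B=0 C=0 D=0 ZF=0 PC=1
Step 2: PC=1 exec 'MOV B, 1'. After: A=2 B=1 C=0 D=0 ZF=0 PC=2
Step 3: PC=2 exec 'SUB C, 5'. After: A=2 B=1 C=-5 D=0 ZF=0 PC=3
Step 4: PC=3 exec 'SUB A, 1'. After: A=1 B=1 C=-5 D=0 ZF=0 PC=4
Step 5: PC=4 exec 'JNZ 2'. After: A=1 B=1 C=-5 D=0 ZF=0 PC=2
Step 6: PC=2 exec 'SUB C, 5'. After: A=1 B=1 C=-10 D=0 ZF=0 PC=3
Step 7: PC=3 exec 'SUB A, 1'. After: A=0 B=1 C=-10 D=0 ZF=1 PC=4
Step 8: PC=4 exec 'JNZ 2'. After: A=0 B=1 C=-10 D=0 ZF=1 PC=5
Step 9: PC=5 exec 'MOV C, 6'. After: A=0 B=1 C=6 D=0 ZF=1 PC=6
Step 10: PC=6 exec 'MOV C, 5'. After: A=0 B=1 C=5 D=0 ZF=1 PC=7
Step 11: PC=7 exec 'MOV D, 5'. After: A=0 B=1 C=5 D=5 ZF=1 PC=8
Step 12: PC=8 exec 'MOV A, 3'. After: A=3 B=1 C=5 D=5 ZF=1 PC=9
Step 13: PC=9 exec 'ADD D, 5'. After: A=3 B=1 C=5 D=10 ZF=0 PC=10
Step 14: PC=10 exec 'ADD C, 6'. After: A=3 B=1 C=11 D=10 ZF=0 PC=11
Step 15: PC=11 exec 'ADD A, 3'. After: A=6 B=1 C=11 D=10 ZF=0 PC=12
Step 16: PC=12 exec 'ADD B, 1'. After: A=6 B=2 C=11 D=10 ZF=0 PC=13
Step 17: PC=13 exec 'MOV B, 6'. After: A=6 B=6 C=11 D=10 ZF=0 PC=14
Step 18: PC=14 exec 'HALT'. After: A=6 B=6 C=11 D=10 ZF=0 PC=14 HALTED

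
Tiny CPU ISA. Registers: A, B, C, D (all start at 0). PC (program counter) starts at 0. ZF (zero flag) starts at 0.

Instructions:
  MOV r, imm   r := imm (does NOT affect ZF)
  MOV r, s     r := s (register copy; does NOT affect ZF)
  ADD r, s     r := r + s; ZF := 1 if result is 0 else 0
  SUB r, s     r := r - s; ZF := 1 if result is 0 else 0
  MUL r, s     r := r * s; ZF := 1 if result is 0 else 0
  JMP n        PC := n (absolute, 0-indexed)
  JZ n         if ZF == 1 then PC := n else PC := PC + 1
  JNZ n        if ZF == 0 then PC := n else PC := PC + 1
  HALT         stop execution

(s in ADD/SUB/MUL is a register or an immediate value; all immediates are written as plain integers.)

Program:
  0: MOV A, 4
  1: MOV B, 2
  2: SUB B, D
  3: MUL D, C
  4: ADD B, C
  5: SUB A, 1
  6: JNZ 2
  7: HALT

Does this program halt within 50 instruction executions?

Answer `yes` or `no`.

Step 1: PC=0 exec 'MOV A, 4'. After: A=4 B=0 C=0 D=0 ZF=0 PC=1
Step 2: PC=1 exec 'MOV B, 2'. After: A=4 B=2 C=0 D=0 ZF=0 PC=2
Step 3: PC=2 exec 'SUB B, D'. After: A=4 B=2 C=0 D=0 ZF=0 PC=3
Step 4: PC=3 exec 'MUL D, C'. After: A=4 B=2 C=0 D=0 ZF=1 PC=4
Step 5: PC=4 exec 'ADD B, C'. After: A=4 B=2 C=0 D=0 ZF=0 PC=5
Step 6: PC=5 exec 'SUB A, 1'. After: A=3 B=2 C=0 D=0 ZF=0 PC=6
Step 7: PC=6 exec 'JNZ 2'. After: A=3 B=2 C=0 D=0 ZF=0 PC=2
Step 8: PC=2 exec 'SUB B, D'. After: A=3 B=2 C=0 D=0 ZF=0 PC=3
Step 9: PC=3 exec 'MUL D, C'. After: A=3 B=2 C=0 D=0 ZF=1 PC=4
Step 10: PC=4 exec 'ADD B, C'. After: A=3 B=2 C=0 D=0 ZF=0 PC=5
Step 11: PC=5 exec 'SUB A, 1'. After: A=2 B=2 C=0 D=0 ZF=0 PC=6
Step 12: PC=6 exec 'JNZ 2'. After: A=2 B=2 C=0 D=0 ZF=0 PC=2
Step 13: PC=2 exec 'SUB B, D'. After: A=2 B=2 C=0 D=0 ZF=0 PC=3
Step 14: PC=3 exec 'MUL D, C'. After: A=2 B=2 C=0 D=0 ZF=1 PC=4
Step 15: PC=4 exec 'ADD B, C'. After: A=2 B=2 C=0 D=0 ZF=0 PC=5
Step 16: PC=5 exec 'SUB A, 1'. After: A=1 B=2 C=0 D=0 ZF=0 PC=6
Step 17: PC=6 exec 'JNZ 2'. After: A=1 B=2 C=0 D=0 ZF=0 PC=2
Step 18: PC=2 exec 'SUB B, D'. After: A=1 B=2 C=0 D=0 ZF=0 PC=3
Step 19: PC=3 exec 'MUL D, C'. After: A=1 B=2 C=0 D=0 ZF=1 PC=4
Step 20: PC=4 exec 'ADD B, C'. After: A=1 B=2 C=0 D=0 ZF=0 PC=5
Step 21: PC=5 exec 'SUB A, 1'. After: A=0 B=2 C=0 D=0 ZF=1 PC=6
Step 22: PC=6 exec 'JNZ 2'. After: A=0 B=2 C=0 D=0 ZF=1 PC=7
Step 23: PC=7 exec 'HALT'. After: A=0 B=2 C=0 D=0 ZF=1 PC=7 HALTED

Answer: yes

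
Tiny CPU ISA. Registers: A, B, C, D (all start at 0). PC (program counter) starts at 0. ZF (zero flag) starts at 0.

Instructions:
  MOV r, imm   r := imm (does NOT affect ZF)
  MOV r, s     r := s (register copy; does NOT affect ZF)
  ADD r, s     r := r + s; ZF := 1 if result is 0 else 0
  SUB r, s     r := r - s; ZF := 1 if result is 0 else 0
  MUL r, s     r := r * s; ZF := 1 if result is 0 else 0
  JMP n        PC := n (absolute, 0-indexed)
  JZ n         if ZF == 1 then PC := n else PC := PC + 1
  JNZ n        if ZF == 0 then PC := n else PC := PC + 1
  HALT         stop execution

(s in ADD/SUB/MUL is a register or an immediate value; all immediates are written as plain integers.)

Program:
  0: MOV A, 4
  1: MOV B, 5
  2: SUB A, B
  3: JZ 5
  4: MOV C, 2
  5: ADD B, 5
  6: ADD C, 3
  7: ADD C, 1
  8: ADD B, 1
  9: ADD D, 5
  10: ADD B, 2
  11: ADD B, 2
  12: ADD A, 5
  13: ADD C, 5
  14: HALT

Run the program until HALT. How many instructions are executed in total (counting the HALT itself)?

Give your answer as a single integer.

Answer: 15

Derivation:
Step 1: PC=0 exec 'MOV A, 4'. After: A=4 B=0 C=0 D=0 ZF=0 PC=1
Step 2: PC=1 exec 'MOV B, 5'. After: A=4 B=5 C=0 D=0 ZF=0 PC=2
Step 3: PC=2 exec 'SUB A, B'. After: A=-1 B=5 C=0 D=0 ZF=0 PC=3
Step 4: PC=3 exec 'JZ 5'. After: A=-1 B=5 C=0 D=0 ZF=0 PC=4
Step 5: PC=4 exec 'MOV C, 2'. After: A=-1 B=5 C=2 D=0 ZF=0 PC=5
Step 6: PC=5 exec 'ADD B, 5'. After: A=-1 B=10 C=2 D=0 ZF=0 PC=6
Step 7: PC=6 exec 'ADD C, 3'. After: A=-1 B=10 C=5 D=0 ZF=0 PC=7
Step 8: PC=7 exec 'ADD C, 1'. After: A=-1 B=10 C=6 D=0 ZF=0 PC=8
Step 9: PC=8 exec 'ADD B, 1'. After: A=-1 B=11 C=6 D=0 ZF=0 PC=9
Step 10: PC=9 exec 'ADD D, 5'. After: A=-1 B=11 C=6 D=5 ZF=0 PC=10
Step 11: PC=10 exec 'ADD B, 2'. After: A=-1 B=13 C=6 D=5 ZF=0 PC=11
Step 12: PC=11 exec 'ADD B, 2'. After: A=-1 B=15 C=6 D=5 ZF=0 PC=12
Step 13: PC=12 exec 'ADD A, 5'. After: A=4 B=15 C=6 D=5 ZF=0 PC=13
Step 14: PC=13 exec 'ADD C, 5'. After: A=4 B=15 C=11 D=5 ZF=0 PC=14
Step 15: PC=14 exec 'HALT'. After: A=4 B=15 C=11 D=5 ZF=0 PC=14 HALTED
Total instructions executed: 15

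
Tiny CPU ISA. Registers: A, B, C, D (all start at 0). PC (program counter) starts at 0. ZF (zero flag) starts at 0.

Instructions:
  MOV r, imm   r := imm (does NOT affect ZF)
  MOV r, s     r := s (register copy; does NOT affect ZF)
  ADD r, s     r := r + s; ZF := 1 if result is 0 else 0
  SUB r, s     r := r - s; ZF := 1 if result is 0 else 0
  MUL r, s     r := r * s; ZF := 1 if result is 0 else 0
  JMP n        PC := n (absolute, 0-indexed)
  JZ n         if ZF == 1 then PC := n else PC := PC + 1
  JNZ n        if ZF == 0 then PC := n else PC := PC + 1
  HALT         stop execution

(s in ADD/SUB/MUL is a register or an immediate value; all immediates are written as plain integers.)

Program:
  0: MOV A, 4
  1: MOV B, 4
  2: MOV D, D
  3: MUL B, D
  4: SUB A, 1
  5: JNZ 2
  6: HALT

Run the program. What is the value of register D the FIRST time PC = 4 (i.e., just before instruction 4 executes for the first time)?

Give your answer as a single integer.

Step 1: PC=0 exec 'MOV A, 4'. After: A=4 B=0 C=0 D=0 ZF=0 PC=1
Step 2: PC=1 exec 'MOV B, 4'. After: A=4 B=4 C=0 D=0 ZF=0 PC=2
Step 3: PC=2 exec 'MOV D, D'. After: A=4 B=4 C=0 D=0 ZF=0 PC=3
Step 4: PC=3 exec 'MUL B, D'. After: A=4 B=0 C=0 D=0 ZF=1 PC=4
First time PC=4: D=0

0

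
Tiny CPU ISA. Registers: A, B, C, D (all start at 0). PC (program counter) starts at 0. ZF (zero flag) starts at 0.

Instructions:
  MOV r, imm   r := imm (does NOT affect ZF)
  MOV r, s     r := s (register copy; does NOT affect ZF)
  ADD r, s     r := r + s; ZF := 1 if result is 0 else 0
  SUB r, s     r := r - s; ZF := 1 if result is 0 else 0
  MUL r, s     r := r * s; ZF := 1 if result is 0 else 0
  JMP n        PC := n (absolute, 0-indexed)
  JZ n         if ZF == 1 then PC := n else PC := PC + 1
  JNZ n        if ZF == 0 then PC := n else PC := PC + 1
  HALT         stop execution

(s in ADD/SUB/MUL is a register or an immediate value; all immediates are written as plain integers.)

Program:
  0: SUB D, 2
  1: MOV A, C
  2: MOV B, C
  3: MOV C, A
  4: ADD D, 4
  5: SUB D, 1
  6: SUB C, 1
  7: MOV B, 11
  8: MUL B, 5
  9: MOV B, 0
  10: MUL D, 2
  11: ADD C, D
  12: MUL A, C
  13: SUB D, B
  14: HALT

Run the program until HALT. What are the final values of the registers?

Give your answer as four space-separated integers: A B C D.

Step 1: PC=0 exec 'SUB D, 2'. After: A=0 B=0 C=0 D=-2 ZF=0 PC=1
Step 2: PC=1 exec 'MOV A, C'. After: A=0 B=0 C=0 D=-2 ZF=0 PC=2
Step 3: PC=2 exec 'MOV B, C'. After: A=0 B=0 C=0 D=-2 ZF=0 PC=3
Step 4: PC=3 exec 'MOV C, A'. After: A=0 B=0 C=0 D=-2 ZF=0 PC=4
Step 5: PC=4 exec 'ADD D, 4'. After: A=0 B=0 C=0 D=2 ZF=0 PC=5
Step 6: PC=5 exec 'SUB D, 1'. After: A=0 B=0 C=0 D=1 ZF=0 PC=6
Step 7: PC=6 exec 'SUB C, 1'. After: A=0 B=0 C=-1 D=1 ZF=0 PC=7
Step 8: PC=7 exec 'MOV B, 11'. After: A=0 B=11 C=-1 D=1 ZF=0 PC=8
Step 9: PC=8 exec 'MUL B, 5'. After: A=0 B=55 C=-1 D=1 ZF=0 PC=9
Step 10: PC=9 exec 'MOV B, 0'. After: A=0 B=0 C=-1 D=1 ZF=0 PC=10
Step 11: PC=10 exec 'MUL D, 2'. After: A=0 B=0 C=-1 D=2 ZF=0 PC=11
Step 12: PC=11 exec 'ADD C, D'. After: A=0 B=0 C=1 D=2 ZF=0 PC=12
Step 13: PC=12 exec 'MUL A, C'. After: A=0 B=0 C=1 D=2 ZF=1 PC=13
Step 14: PC=13 exec 'SUB D, B'. After: A=0 B=0 C=1 D=2 ZF=0 PC=14
Step 15: PC=14 exec 'HALT'. After: A=0 B=0 C=1 D=2 ZF=0 PC=14 HALTED

Answer: 0 0 1 2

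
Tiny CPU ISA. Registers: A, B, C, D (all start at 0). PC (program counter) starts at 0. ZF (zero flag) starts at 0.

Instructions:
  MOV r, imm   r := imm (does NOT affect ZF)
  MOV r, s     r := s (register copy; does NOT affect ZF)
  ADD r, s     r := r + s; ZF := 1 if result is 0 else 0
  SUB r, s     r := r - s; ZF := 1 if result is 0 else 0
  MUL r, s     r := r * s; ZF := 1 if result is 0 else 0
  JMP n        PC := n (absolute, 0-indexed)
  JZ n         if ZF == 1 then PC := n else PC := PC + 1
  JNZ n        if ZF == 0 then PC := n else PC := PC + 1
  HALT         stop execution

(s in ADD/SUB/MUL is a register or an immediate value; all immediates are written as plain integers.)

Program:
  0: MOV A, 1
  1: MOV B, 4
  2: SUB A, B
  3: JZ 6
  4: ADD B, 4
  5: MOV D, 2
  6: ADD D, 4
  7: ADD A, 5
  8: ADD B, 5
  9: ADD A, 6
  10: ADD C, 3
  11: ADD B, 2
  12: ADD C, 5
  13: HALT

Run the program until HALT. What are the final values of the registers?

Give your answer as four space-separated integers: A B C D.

Step 1: PC=0 exec 'MOV A, 1'. After: A=1 B=0 C=0 D=0 ZF=0 PC=1
Step 2: PC=1 exec 'MOV B, 4'. After: A=1 B=4 C=0 D=0 ZF=0 PC=2
Step 3: PC=2 exec 'SUB A, B'. After: A=-3 B=4 C=0 D=0 ZF=0 PC=3
Step 4: PC=3 exec 'JZ 6'. After: A=-3 B=4 C=0 D=0 ZF=0 PC=4
Step 5: PC=4 exec 'ADD B, 4'. After: A=-3 B=8 C=0 D=0 ZF=0 PC=5
Step 6: PC=5 exec 'MOV D, 2'. After: A=-3 B=8 C=0 D=2 ZF=0 PC=6
Step 7: PC=6 exec 'ADD D, 4'. After: A=-3 B=8 C=0 D=6 ZF=0 PC=7
Step 8: PC=7 exec 'ADD A, 5'. After: A=2 B=8 C=0 D=6 ZF=0 PC=8
Step 9: PC=8 exec 'ADD B, 5'. After: A=2 B=13 C=0 D=6 ZF=0 PC=9
Step 10: PC=9 exec 'ADD A, 6'. After: A=8 B=13 C=0 D=6 ZF=0 PC=10
Step 11: PC=10 exec 'ADD C, 3'. After: A=8 B=13 C=3 D=6 ZF=0 PC=11
Step 12: PC=11 exec 'ADD B, 2'. After: A=8 B=15 C=3 D=6 ZF=0 PC=12
Step 13: PC=12 exec 'ADD C, 5'. After: A=8 B=15 C=8 D=6 ZF=0 PC=13
Step 14: PC=13 exec 'HALT'. After: A=8 B=15 C=8 D=6 ZF=0 PC=13 HALTED

Answer: 8 15 8 6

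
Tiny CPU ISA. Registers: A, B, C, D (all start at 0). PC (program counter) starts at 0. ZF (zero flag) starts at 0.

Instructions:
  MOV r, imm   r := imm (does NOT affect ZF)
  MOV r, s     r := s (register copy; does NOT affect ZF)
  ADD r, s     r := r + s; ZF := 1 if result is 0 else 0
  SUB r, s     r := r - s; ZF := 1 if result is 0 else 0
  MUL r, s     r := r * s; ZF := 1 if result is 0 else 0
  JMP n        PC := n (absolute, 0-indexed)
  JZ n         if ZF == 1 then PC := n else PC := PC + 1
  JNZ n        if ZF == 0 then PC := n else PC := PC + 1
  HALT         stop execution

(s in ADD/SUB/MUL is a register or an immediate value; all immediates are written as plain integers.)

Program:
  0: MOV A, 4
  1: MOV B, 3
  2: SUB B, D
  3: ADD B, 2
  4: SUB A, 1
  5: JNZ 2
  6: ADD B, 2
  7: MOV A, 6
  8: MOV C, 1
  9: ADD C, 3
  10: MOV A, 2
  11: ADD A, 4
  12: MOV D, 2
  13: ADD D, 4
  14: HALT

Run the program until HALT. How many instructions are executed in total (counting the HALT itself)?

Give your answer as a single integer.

Step 1: PC=0 exec 'MOV A, 4'. After: A=4 B=0 C=0 D=0 ZF=0 PC=1
Step 2: PC=1 exec 'MOV B, 3'. After: A=4 B=3 C=0 D=0 ZF=0 PC=2
Step 3: PC=2 exec 'SUB B, D'. After: A=4 B=3 C=0 D=0 ZF=0 PC=3
Step 4: PC=3 exec 'ADD B, 2'. After: A=4 B=5 C=0 D=0 ZF=0 PC=4
Step 5: PC=4 exec 'SUB A, 1'. After: A=3 B=5 C=0 D=0 ZF=0 PC=5
Step 6: PC=5 exec 'JNZ 2'. After: A=3 B=5 C=0 D=0 ZF=0 PC=2
Step 7: PC=2 exec 'SUB B, D'. After: A=3 B=5 C=0 D=0 ZF=0 PC=3
Step 8: PC=3 exec 'ADD B, 2'. After: A=3 B=7 C=0 D=0 ZF=0 PC=4
Step 9: PC=4 exec 'SUB A, 1'. After: A=2 B=7 C=0 D=0 ZF=0 PC=5
Step 10: PC=5 exec 'JNZ 2'. After: A=2 B=7 C=0 D=0 ZF=0 PC=2
Step 11: PC=2 exec 'SUB B, D'. After: A=2 B=7 C=0 D=0 ZF=0 PC=3
Step 12: PC=3 exec 'ADD B, 2'. After: A=2 B=9 C=0 D=0 ZF=0 PC=4
Step 13: PC=4 exec 'SUB A, 1'. After: A=1 B=9 C=0 D=0 ZF=0 PC=5
Step 14: PC=5 exec 'JNZ 2'. After: A=1 B=9 C=0 D=0 ZF=0 PC=2
Step 15: PC=2 exec 'SUB B, D'. After: A=1 B=9 C=0 D=0 ZF=0 PC=3
Step 16: PC=3 exec 'ADD B, 2'. After: A=1 B=11 C=0 D=0 ZF=0 PC=4
Step 17: PC=4 exec 'SUB A, 1'. After: A=0 B=11 C=0 D=0 ZF=1 PC=5
Step 18: PC=5 exec 'JNZ 2'. After: A=0 B=11 C=0 D=0 ZF=1 PC=6
Step 19: PC=6 exec 'ADD B, 2'. After: A=0 B=13 C=0 D=0 ZF=0 PC=7
Step 20: PC=7 exec 'MOV A, 6'. After: A=6 B=13 C=0 D=0 ZF=0 PC=8
Step 21: PC=8 exec 'MOV C, 1'. After: A=6 B=13 C=1 D=0 ZF=0 PC=9
Step 22: PC=9 exec 'ADD C, 3'. After: A=6 B=13 C=4 D=0 ZF=0 PC=10
Step 23: PC=10 exec 'MOV A, 2'. After: A=2 B=13 C=4 D=0 ZF=0 PC=11
Step 24: PC=11 exec 'ADD A, 4'. After: A=6 B=13 C=4 D=0 ZF=0 PC=12
Step 25: PC=12 exec 'MOV D, 2'. After: A=6 B=13 C=4 D=2 ZF=0 PC=13
Step 26: PC=13 exec 'ADD D, 4'. After: A=6 B=13 C=4 D=6 ZF=0 PC=14
Step 27: PC=14 exec 'HALT'. After: A=6 B=13 C=4 D=6 ZF=0 PC=14 HALTED
Total instructions executed: 27

Answer: 27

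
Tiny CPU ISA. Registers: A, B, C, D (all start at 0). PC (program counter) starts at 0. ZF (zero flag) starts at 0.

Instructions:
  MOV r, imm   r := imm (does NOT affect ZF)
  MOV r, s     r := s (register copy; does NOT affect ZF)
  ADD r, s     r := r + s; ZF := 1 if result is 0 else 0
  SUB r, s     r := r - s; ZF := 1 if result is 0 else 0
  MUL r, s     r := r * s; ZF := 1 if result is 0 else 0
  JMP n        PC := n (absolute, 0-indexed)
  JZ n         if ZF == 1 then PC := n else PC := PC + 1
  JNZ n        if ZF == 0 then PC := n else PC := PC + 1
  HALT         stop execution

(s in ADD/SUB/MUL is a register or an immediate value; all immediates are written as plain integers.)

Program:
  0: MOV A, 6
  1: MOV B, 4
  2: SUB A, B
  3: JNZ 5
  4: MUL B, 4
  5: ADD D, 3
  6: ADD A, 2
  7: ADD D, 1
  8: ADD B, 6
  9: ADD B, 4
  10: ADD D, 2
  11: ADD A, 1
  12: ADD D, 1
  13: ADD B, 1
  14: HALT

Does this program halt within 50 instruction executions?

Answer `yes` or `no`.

Answer: yes

Derivation:
Step 1: PC=0 exec 'MOV A, 6'. After: A=6 B=0 C=0 D=0 ZF=0 PC=1
Step 2: PC=1 exec 'MOV B, 4'. After: A=6 B=4 C=0 D=0 ZF=0 PC=2
Step 3: PC=2 exec 'SUB A, B'. After: A=2 B=4 C=0 D=0 ZF=0 PC=3
Step 4: PC=3 exec 'JNZ 5'. After: A=2 B=4 C=0 D=0 ZF=0 PC=5
Step 5: PC=5 exec 'ADD D, 3'. After: A=2 B=4 C=0 D=3 ZF=0 PC=6
Step 6: PC=6 exec 'ADD A, 2'. After: A=4 B=4 C=0 D=3 ZF=0 PC=7
Step 7: PC=7 exec 'ADD D, 1'. After: A=4 B=4 C=0 D=4 ZF=0 PC=8
Step 8: PC=8 exec 'ADD B, 6'. After: A=4 B=10 C=0 D=4 ZF=0 PC=9
Step 9: PC=9 exec 'ADD B, 4'. After: A=4 B=14 C=0 D=4 ZF=0 PC=10
Step 10: PC=10 exec 'ADD D, 2'. After: A=4 B=14 C=0 D=6 ZF=0 PC=11
Step 11: PC=11 exec 'ADD A, 1'. After: A=5 B=14 C=0 D=6 ZF=0 PC=12
Step 12: PC=12 exec 'ADD D, 1'. After: A=5 B=14 C=0 D=7 ZF=0 PC=13
Step 13: PC=13 exec 'ADD B, 1'. After: A=5 B=15 C=0 D=7 ZF=0 PC=14
Step 14: PC=14 exec 'HALT'. After: A=5 B=15 C=0 D=7 ZF=0 PC=14 HALTED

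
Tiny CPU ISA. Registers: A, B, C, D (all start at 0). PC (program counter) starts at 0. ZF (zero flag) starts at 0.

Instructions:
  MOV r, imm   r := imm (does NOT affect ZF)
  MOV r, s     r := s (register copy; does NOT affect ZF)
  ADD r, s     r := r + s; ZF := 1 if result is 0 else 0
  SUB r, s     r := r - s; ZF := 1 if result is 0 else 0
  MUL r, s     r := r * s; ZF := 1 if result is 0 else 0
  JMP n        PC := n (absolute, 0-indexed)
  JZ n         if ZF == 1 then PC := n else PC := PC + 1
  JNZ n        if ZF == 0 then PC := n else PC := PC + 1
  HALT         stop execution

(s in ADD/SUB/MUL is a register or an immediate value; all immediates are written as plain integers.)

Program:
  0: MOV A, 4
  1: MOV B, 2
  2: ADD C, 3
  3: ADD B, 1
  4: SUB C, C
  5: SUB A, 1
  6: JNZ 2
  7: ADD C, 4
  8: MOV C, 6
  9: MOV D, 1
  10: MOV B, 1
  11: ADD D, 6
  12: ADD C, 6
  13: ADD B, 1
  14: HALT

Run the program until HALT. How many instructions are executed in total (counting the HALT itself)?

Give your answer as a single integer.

Answer: 30

Derivation:
Step 1: PC=0 exec 'MOV A, 4'. After: A=4 B=0 C=0 D=0 ZF=0 PC=1
Step 2: PC=1 exec 'MOV B, 2'. After: A=4 B=2 C=0 D=0 ZF=0 PC=2
Step 3: PC=2 exec 'ADD C, 3'. After: A=4 B=2 C=3 D=0 ZF=0 PC=3
Step 4: PC=3 exec 'ADD B, 1'. After: A=4 B=3 C=3 D=0 ZF=0 PC=4
Step 5: PC=4 exec 'SUB C, C'. After: A=4 B=3 C=0 D=0 ZF=1 PC=5
Step 6: PC=5 exec 'SUB A, 1'. After: A=3 B=3 C=0 D=0 ZF=0 PC=6
Step 7: PC=6 exec 'JNZ 2'. After: A=3 B=3 C=0 D=0 ZF=0 PC=2
Step 8: PC=2 exec 'ADD C, 3'. After: A=3 B=3 C=3 D=0 ZF=0 PC=3
Step 9: PC=3 exec 'ADD B, 1'. After: A=3 B=4 C=3 D=0 ZF=0 PC=4
Step 10: PC=4 exec 'SUB C, C'. After: A=3 B=4 C=0 D=0 ZF=1 PC=5
Step 11: PC=5 exec 'SUB A, 1'. After: A=2 B=4 C=0 D=0 ZF=0 PC=6
Step 12: PC=6 exec 'JNZ 2'. After: A=2 B=4 C=0 D=0 ZF=0 PC=2
Step 13: PC=2 exec 'ADD C, 3'. After: A=2 B=4 C=3 D=0 ZF=0 PC=3
Step 14: PC=3 exec 'ADD B, 1'. After: A=2 B=5 C=3 D=0 ZF=0 PC=4
Step 15: PC=4 exec 'SUB C, C'. After: A=2 B=5 C=0 D=0 ZF=1 PC=5
Step 16: PC=5 exec 'SUB A, 1'. After: A=1 B=5 C=0 D=0 ZF=0 PC=6
Step 17: PC=6 exec 'JNZ 2'. After: A=1 B=5 C=0 D=0 ZF=0 PC=2
Step 18: PC=2 exec 'ADD C, 3'. After: A=1 B=5 C=3 D=0 ZF=0 PC=3
Step 19: PC=3 exec 'ADD B, 1'. After: A=1 B=6 C=3 D=0 ZF=0 PC=4
Step 20: PC=4 exec 'SUB C, C'. After: A=1 B=6 C=0 D=0 ZF=1 PC=5
Step 21: PC=5 exec 'SUB A, 1'. After: A=0 B=6 C=0 D=0 ZF=1 PC=6
Step 22: PC=6 exec 'JNZ 2'. After: A=0 B=6 C=0 D=0 ZF=1 PC=7
Step 23: PC=7 exec 'ADD C, 4'. After: A=0 B=6 C=4 D=0 ZF=0 PC=8
Step 24: PC=8 exec 'MOV C, 6'. After: A=0 B=6 C=6 D=0 ZF=0 PC=9
Step 25: PC=9 exec 'MOV D, 1'. After: A=0 B=6 C=6 D=1 ZF=0 PC=10
Step 26: PC=10 exec 'MOV B, 1'. After: A=0 B=1 C=6 D=1 ZF=0 PC=11
Step 27: PC=11 exec 'ADD D, 6'. After: A=0 B=1 C=6 D=7 ZF=0 PC=12
Step 28: PC=12 exec 'ADD C, 6'. After: A=0 B=1 C=12 D=7 ZF=0 PC=13
Step 29: PC=13 exec 'ADD B, 1'. After: A=0 B=2 C=12 D=7 ZF=0 PC=14
Step 30: PC=14 exec 'HALT'. After: A=0 B=2 C=12 D=7 ZF=0 PC=14 HALTED
Total instructions executed: 30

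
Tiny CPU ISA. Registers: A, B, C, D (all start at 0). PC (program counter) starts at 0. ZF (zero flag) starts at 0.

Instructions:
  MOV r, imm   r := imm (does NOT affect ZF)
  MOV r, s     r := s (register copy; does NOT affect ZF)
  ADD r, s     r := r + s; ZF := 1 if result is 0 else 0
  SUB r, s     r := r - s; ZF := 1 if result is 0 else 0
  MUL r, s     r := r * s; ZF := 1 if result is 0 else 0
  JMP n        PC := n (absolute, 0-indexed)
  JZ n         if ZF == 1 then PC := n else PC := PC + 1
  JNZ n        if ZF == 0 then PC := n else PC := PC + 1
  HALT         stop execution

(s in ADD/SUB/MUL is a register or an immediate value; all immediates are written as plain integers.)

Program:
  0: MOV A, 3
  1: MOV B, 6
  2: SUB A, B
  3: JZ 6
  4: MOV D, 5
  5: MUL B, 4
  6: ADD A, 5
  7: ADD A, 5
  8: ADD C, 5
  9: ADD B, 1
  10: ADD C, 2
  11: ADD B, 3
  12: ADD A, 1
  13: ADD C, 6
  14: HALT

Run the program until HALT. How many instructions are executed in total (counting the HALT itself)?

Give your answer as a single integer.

Step 1: PC=0 exec 'MOV A, 3'. After: A=3 B=0 C=0 D=0 ZF=0 PC=1
Step 2: PC=1 exec 'MOV B, 6'. After: A=3 B=6 C=0 D=0 ZF=0 PC=2
Step 3: PC=2 exec 'SUB A, B'. After: A=-3 B=6 C=0 D=0 ZF=0 PC=3
Step 4: PC=3 exec 'JZ 6'. After: A=-3 B=6 C=0 D=0 ZF=0 PC=4
Step 5: PC=4 exec 'MOV D, 5'. After: A=-3 B=6 C=0 D=5 ZF=0 PC=5
Step 6: PC=5 exec 'MUL B, 4'. After: A=-3 B=24 C=0 D=5 ZF=0 PC=6
Step 7: PC=6 exec 'ADD A, 5'. After: A=2 B=24 C=0 D=5 ZF=0 PC=7
Step 8: PC=7 exec 'ADD A, 5'. After: A=7 B=24 C=0 D=5 ZF=0 PC=8
Step 9: PC=8 exec 'ADD C, 5'. After: A=7 B=24 C=5 D=5 ZF=0 PC=9
Step 10: PC=9 exec 'ADD B, 1'. After: A=7 B=25 C=5 D=5 ZF=0 PC=10
Step 11: PC=10 exec 'ADD C, 2'. After: A=7 B=25 C=7 D=5 ZF=0 PC=11
Step 12: PC=11 exec 'ADD B, 3'. After: A=7 B=28 C=7 D=5 ZF=0 PC=12
Step 13: PC=12 exec 'ADD A, 1'. After: A=8 B=28 C=7 D=5 ZF=0 PC=13
Step 14: PC=13 exec 'ADD C, 6'. After: A=8 B=28 C=13 D=5 ZF=0 PC=14
Step 15: PC=14 exec 'HALT'. After: A=8 B=28 C=13 D=5 ZF=0 PC=14 HALTED
Total instructions executed: 15

Answer: 15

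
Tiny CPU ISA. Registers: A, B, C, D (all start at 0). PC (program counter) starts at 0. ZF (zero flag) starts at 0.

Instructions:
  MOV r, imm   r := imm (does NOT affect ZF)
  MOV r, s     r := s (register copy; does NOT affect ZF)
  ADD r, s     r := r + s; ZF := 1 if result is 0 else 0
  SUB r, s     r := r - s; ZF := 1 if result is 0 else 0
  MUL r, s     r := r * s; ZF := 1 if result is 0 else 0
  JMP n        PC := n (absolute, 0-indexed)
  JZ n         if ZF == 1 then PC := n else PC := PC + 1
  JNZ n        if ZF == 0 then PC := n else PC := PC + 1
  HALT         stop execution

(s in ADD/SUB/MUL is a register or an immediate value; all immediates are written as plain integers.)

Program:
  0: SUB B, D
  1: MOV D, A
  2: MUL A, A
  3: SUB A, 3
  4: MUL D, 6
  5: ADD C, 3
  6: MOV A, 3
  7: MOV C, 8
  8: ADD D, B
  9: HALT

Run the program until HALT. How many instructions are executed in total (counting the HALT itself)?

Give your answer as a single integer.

Answer: 10

Derivation:
Step 1: PC=0 exec 'SUB B, D'. After: A=0 B=0 C=0 D=0 ZF=1 PC=1
Step 2: PC=1 exec 'MOV D, A'. After: A=0 B=0 C=0 D=0 ZF=1 PC=2
Step 3: PC=2 exec 'MUL A, A'. After: A=0 B=0 C=0 D=0 ZF=1 PC=3
Step 4: PC=3 exec 'SUB A, 3'. After: A=-3 B=0 C=0 D=0 ZF=0 PC=4
Step 5: PC=4 exec 'MUL D, 6'. After: A=-3 B=0 C=0 D=0 ZF=1 PC=5
Step 6: PC=5 exec 'ADD C, 3'. After: A=-3 B=0 C=3 D=0 ZF=0 PC=6
Step 7: PC=6 exec 'MOV A, 3'. After: A=3 B=0 C=3 D=0 ZF=0 PC=7
Step 8: PC=7 exec 'MOV C, 8'. After: A=3 B=0 C=8 D=0 ZF=0 PC=8
Step 9: PC=8 exec 'ADD D, B'. After: A=3 B=0 C=8 D=0 ZF=1 PC=9
Step 10: PC=9 exec 'HALT'. After: A=3 B=0 C=8 D=0 ZF=1 PC=9 HALTED
Total instructions executed: 10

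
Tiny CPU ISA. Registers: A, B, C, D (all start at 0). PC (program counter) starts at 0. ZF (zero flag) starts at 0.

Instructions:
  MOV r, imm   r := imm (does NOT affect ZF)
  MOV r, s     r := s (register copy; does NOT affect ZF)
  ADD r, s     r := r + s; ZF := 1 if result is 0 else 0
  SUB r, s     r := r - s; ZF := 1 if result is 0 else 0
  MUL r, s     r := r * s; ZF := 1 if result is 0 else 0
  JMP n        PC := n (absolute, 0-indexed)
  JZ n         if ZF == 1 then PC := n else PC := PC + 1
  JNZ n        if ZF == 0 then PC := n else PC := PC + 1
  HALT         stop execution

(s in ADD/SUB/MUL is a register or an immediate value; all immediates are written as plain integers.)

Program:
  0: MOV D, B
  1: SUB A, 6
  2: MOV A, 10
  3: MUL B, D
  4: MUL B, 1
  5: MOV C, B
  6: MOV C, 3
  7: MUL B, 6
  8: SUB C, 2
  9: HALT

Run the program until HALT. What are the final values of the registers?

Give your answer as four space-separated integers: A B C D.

Answer: 10 0 1 0

Derivation:
Step 1: PC=0 exec 'MOV D, B'. After: A=0 B=0 C=0 D=0 ZF=0 PC=1
Step 2: PC=1 exec 'SUB A, 6'. After: A=-6 B=0 C=0 D=0 ZF=0 PC=2
Step 3: PC=2 exec 'MOV A, 10'. After: A=10 B=0 C=0 D=0 ZF=0 PC=3
Step 4: PC=3 exec 'MUL B, D'. After: A=10 B=0 C=0 D=0 ZF=1 PC=4
Step 5: PC=4 exec 'MUL B, 1'. After: A=10 B=0 C=0 D=0 ZF=1 PC=5
Step 6: PC=5 exec 'MOV C, B'. After: A=10 B=0 C=0 D=0 ZF=1 PC=6
Step 7: PC=6 exec 'MOV C, 3'. After: A=10 B=0 C=3 D=0 ZF=1 PC=7
Step 8: PC=7 exec 'MUL B, 6'. After: A=10 B=0 C=3 D=0 ZF=1 PC=8
Step 9: PC=8 exec 'SUB C, 2'. After: A=10 B=0 C=1 D=0 ZF=0 PC=9
Step 10: PC=9 exec 'HALT'. After: A=10 B=0 C=1 D=0 ZF=0 PC=9 HALTED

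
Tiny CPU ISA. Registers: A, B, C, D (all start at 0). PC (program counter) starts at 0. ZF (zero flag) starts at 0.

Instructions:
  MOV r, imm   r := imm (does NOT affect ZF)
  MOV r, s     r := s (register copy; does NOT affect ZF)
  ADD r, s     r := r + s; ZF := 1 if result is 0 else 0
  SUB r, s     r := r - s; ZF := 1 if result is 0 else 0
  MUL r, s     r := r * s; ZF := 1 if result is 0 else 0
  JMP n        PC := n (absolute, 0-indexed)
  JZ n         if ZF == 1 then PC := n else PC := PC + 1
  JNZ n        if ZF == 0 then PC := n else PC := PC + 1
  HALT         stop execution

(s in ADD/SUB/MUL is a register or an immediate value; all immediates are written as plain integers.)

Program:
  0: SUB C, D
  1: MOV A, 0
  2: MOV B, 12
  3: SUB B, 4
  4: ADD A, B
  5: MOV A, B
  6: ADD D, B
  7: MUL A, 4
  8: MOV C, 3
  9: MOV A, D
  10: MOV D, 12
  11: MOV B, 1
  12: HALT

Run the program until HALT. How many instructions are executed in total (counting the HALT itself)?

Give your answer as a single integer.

Answer: 13

Derivation:
Step 1: PC=0 exec 'SUB C, D'. After: A=0 B=0 C=0 D=0 ZF=1 PC=1
Step 2: PC=1 exec 'MOV A, 0'. After: A=0 B=0 C=0 D=0 ZF=1 PC=2
Step 3: PC=2 exec 'MOV B, 12'. After: A=0 B=12 C=0 D=0 ZF=1 PC=3
Step 4: PC=3 exec 'SUB B, 4'. After: A=0 B=8 C=0 D=0 ZF=0 PC=4
Step 5: PC=4 exec 'ADD A, B'. After: A=8 B=8 C=0 D=0 ZF=0 PC=5
Step 6: PC=5 exec 'MOV A, B'. After: A=8 B=8 C=0 D=0 ZF=0 PC=6
Step 7: PC=6 exec 'ADD D, B'. After: A=8 B=8 C=0 D=8 ZF=0 PC=7
Step 8: PC=7 exec 'MUL A, 4'. After: A=32 B=8 C=0 D=8 ZF=0 PC=8
Step 9: PC=8 exec 'MOV C, 3'. After: A=32 B=8 C=3 D=8 ZF=0 PC=9
Step 10: PC=9 exec 'MOV A, D'. After: A=8 B=8 C=3 D=8 ZF=0 PC=10
Step 11: PC=10 exec 'MOV D, 12'. After: A=8 B=8 C=3 D=12 ZF=0 PC=11
Step 12: PC=11 exec 'MOV B, 1'. After: A=8 B=1 C=3 D=12 ZF=0 PC=12
Step 13: PC=12 exec 'HALT'. After: A=8 B=1 C=3 D=12 ZF=0 PC=12 HALTED
Total instructions executed: 13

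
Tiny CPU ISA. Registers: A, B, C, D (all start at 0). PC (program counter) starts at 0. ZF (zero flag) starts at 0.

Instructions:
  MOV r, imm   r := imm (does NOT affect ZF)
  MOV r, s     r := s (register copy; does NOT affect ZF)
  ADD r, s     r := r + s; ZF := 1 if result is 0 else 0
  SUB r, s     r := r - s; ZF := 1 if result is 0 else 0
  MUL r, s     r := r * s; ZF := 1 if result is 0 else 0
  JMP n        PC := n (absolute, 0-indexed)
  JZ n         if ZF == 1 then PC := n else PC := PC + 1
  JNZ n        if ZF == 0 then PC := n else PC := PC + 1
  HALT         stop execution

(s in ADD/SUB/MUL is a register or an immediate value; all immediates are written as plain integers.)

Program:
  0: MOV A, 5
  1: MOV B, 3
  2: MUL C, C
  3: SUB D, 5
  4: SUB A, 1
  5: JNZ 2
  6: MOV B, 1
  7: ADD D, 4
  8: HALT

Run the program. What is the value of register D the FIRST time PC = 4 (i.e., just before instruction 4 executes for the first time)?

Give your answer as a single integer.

Step 1: PC=0 exec 'MOV A, 5'. After: A=5 B=0 C=0 D=0 ZF=0 PC=1
Step 2: PC=1 exec 'MOV B, 3'. After: A=5 B=3 C=0 D=0 ZF=0 PC=2
Step 3: PC=2 exec 'MUL C, C'. After: A=5 B=3 C=0 D=0 ZF=1 PC=3
Step 4: PC=3 exec 'SUB D, 5'. After: A=5 B=3 C=0 D=-5 ZF=0 PC=4
First time PC=4: D=-5

-5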